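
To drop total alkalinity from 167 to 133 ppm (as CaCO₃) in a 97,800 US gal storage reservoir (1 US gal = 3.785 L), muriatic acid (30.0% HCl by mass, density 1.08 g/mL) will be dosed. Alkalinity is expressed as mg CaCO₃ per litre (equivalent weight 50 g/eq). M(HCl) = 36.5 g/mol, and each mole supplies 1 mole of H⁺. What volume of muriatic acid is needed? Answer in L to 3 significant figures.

28.4 L

Volume: 97,800 US gal × 3.785 L/gal = 370,173 L.
Alkalinity to neutralize: (167 − 133) = 34 mg/L as CaCO₃ × 370,173 L = 12,590 g as CaCO₃.
Equivalents of H⁺ required: 12,590 ÷ 50 g/eq = 251.7 eq = 251.7 mol HCl.
Mass of HCl: 251.7 × 36.5 = 9188 g.
Mass of 30.0% solution: 9188 / 0.3 = 30,630 g.
Volume: 30,630 g ÷ 1.08 g/mL = 28,360 mL.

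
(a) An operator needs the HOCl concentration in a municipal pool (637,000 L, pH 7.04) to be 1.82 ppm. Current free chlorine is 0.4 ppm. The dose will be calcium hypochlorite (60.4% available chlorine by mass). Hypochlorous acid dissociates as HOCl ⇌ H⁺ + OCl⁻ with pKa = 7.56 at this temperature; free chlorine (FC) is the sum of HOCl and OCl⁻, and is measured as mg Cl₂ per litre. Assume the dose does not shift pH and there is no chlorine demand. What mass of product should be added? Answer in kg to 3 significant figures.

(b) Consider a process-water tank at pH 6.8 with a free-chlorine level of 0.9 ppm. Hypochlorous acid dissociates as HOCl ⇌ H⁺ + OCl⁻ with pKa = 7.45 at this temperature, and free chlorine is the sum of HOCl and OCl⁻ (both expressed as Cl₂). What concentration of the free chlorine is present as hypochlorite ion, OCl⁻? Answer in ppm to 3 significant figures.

(a) 2.08 kg; (b) 0.165 ppm

(a) [OCl⁻]/[HOCl] = 10^(pH − pKa) = 10^(7.04 − 7.56) = 0.302; fraction as HOCl = 1/(1 + 0.302) = 0.7681.
(a) Free chlorine required for 1.82 ppm HOCl: 1.82 / 0.7681 = 2.37 ppm.
(a) FC to add: 2.37 − 0.4 = 1.97 mg/L as Cl₂.
(a) Cl₂ equivalent: 1.97 mg/L × 637,000 L = 1255 g.
(a) Product at 60.4% available Cl: 1255 / 0.604 = 2077 g.

(b) [OCl⁻]/[HOCl] = 10^(pH − pKa) = 10^(6.8 − 7.45) = 10^-0.65 = 0.2239.
(b) Fraction as HOCl = 1 / (1 + 0.2239) = 0.8171.
(b) OCl⁻ = (1 − 0.8171) × 0.9 ppm = 0.1646 ppm.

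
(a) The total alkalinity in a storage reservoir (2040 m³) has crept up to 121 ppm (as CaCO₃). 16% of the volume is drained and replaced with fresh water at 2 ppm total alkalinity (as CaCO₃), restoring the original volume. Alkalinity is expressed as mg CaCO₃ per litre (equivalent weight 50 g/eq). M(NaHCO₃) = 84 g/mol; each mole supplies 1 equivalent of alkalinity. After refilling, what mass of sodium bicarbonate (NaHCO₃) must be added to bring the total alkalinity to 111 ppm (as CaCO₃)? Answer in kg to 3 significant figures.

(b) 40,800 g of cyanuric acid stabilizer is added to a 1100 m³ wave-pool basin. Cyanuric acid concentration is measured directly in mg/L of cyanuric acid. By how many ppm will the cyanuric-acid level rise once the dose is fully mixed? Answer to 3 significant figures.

(a) 31.0 kg; (b) 37.1 ppm

(a) Volume: 2040 m³ = 2,040,000 L.
(a) After draining 16% and refilling: 121 × 0.84 + 2 × 0.16 = 101.96 ppm.
(a) Deficit to target: 111 − 101.96 = 9.04 mg/L.
(a) As CaCO₃: 9.04 mg/L × 2,040,000 L = 18,440 g; ÷ 50 g/eq ÷ 1 = 368.8 mol NaHCO₃.
(a) Mass: 368.8 × 84 = 30,980 g.

(b) Volume: 1100 m³ = 1,100,000 L.
(b) Rise: 40,800 g / 1,100,000 L × 1000 = 37.09 mg/L.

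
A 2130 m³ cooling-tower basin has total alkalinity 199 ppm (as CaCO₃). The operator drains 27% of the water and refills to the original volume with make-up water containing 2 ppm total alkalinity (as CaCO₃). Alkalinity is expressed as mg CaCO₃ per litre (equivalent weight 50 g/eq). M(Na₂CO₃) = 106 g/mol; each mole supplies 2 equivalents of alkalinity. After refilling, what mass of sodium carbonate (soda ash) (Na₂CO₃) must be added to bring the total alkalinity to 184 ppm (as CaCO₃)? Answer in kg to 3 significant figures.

Volume: 2130 m³ = 2,130,000 L.
After draining 27% and refilling: 199 × 0.73 + 2 × 0.27 = 145.81 ppm.
Deficit to target: 184 − 145.81 = 38.19 mg/L.
As CaCO₃: 38.19 mg/L × 2,130,000 L = 81,340 g; ÷ 50 g/eq ÷ 2 = 813.4 mol Na₂CO₃.
Mass: 813.4 × 106 = 86,230 g.

86.2 kg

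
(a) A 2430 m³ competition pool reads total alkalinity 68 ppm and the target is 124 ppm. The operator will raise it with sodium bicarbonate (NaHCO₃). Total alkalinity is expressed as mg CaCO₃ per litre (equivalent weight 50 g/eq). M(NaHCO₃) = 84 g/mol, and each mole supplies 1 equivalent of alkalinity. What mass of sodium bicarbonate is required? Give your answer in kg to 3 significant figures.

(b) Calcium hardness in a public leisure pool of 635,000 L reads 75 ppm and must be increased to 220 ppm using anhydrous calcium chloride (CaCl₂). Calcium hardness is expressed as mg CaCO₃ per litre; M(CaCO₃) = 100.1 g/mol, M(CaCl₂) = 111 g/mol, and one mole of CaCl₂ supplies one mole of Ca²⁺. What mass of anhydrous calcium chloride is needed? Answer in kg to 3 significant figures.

(a) 229 kg; (b) 102 kg

(a) Volume: 2430 m³ = 2,430,000 L.
(a) Alkalinity to add: (124 − 68) = 56 mg/L as CaCO₃ × 2,430,000 L = 136,100 g as CaCO₃.
(a) Equivalents: 136,100 g ÷ 50 g/eq = 2722 eq.
(a) NaHCO₃ supplies 1 eq per mole → 2722 mol.
(a) Mass: 2722 mol × 84 g/mol = 228,600 g.

(b) Hardness to add: (220 − 75) = 145 mg/L as CaCO₃ × 635,000 L = 92,080 g as CaCO₃.
(b) Moles of Ca²⁺ (1 mol Ca²⁺ ≡ 1 mol CaCO₃): 92,080 / 100.1 g/mol = 919.8 mol.
(b) Mass of CaCl₂: 919.8 × 111 = 102,100 g.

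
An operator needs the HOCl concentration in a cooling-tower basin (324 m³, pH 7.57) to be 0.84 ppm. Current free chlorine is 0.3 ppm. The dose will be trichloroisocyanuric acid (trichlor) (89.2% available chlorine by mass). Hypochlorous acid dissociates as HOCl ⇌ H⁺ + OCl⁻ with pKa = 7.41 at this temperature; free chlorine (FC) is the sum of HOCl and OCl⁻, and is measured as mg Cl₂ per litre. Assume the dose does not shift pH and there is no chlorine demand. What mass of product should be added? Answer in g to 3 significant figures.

Volume: 324 m³ = 324,000 L.
[OCl⁻]/[HOCl] = 10^(pH − pKa) = 10^(7.57 − 7.41) = 1.445; fraction as HOCl = 1/(1 + 1.445) = 0.4089.
Free chlorine required for 0.84 ppm HOCl: 0.84 / 0.4089 = 2.054 ppm.
FC to add: 2.054 − 0.3 = 1.754 mg/L as Cl₂.
Cl₂ equivalent: 1.754 mg/L × 324,000 L = 568.4 g.
Product at 89.2% available Cl: 568.4 / 0.892 = 637.2 g.

637 g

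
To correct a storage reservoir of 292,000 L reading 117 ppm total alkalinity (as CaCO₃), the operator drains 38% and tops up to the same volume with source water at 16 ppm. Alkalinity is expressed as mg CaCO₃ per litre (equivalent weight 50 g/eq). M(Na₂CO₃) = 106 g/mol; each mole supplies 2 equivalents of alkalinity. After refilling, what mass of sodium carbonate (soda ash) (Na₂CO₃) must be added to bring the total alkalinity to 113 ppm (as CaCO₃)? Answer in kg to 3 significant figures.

10.6 kg

After draining 38% and refilling: 117 × 0.62 + 16 × 0.38 = 78.62 ppm.
Deficit to target: 113 − 78.62 = 34.38 mg/L.
As CaCO₃: 34.38 mg/L × 292,000 L = 10,040 g; ÷ 50 g/eq ÷ 2 = 100.4 mol Na₂CO₃.
Mass: 100.4 × 106 = 10,640 g.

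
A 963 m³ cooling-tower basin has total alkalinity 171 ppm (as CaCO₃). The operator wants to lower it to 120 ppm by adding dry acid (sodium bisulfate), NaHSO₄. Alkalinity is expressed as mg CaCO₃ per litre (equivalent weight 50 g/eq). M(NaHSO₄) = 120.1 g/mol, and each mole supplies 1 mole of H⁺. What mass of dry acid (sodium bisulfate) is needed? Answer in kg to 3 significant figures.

Volume: 963 m³ = 963,000 L.
Alkalinity to neutralize: (171 − 120) = 51 mg/L as CaCO₃ × 963,000 L = 49,110 g as CaCO₃.
Equivalents of H⁺ required: 49,110 ÷ 50 g/eq = 982.3 eq = 982.3 mol NaHSO₄.
Mass of NaHSO₄: 982.3 × 120.1 = 118,000 g.

118 kg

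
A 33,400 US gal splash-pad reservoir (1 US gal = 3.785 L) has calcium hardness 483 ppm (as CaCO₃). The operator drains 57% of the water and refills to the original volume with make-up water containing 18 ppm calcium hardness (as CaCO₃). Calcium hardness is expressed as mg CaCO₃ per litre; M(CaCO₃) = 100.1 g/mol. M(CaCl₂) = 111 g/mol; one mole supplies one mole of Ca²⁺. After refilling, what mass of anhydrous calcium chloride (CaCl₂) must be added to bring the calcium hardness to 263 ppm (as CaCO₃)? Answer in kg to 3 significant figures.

6.32 kg

Volume: 33,400 US gal × 3.785 L/gal = 126,419 L.
After draining 57% and refilling: 483 × 0.43 + 18 × 0.57 = 217.95 ppm.
Deficit to target: 263 − 217.95 = 45.05 mg/L.
As CaCO₃: 45.05 mg/L × 126,419 L = 5695 g; ÷ 100.1 = 56.89 mol Ca²⁺.
Mass: 56.89 × 111 = 6315 g.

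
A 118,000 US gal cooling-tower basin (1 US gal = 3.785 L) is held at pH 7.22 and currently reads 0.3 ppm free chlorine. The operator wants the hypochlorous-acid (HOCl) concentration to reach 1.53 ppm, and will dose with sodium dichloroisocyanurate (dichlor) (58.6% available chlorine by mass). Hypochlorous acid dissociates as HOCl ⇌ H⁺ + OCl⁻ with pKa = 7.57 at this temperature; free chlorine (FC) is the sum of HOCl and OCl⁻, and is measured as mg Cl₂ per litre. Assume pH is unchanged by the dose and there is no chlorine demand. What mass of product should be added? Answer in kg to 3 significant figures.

1.46 kg

Volume: 118,000 US gal × 3.785 L/gal = 446,630 L.
[OCl⁻]/[HOCl] = 10^(pH − pKa) = 10^(7.22 − 7.57) = 0.4467; fraction as HOCl = 1/(1 + 0.4467) = 0.6912.
Free chlorine required for 1.53 ppm HOCl: 1.53 / 0.6912 = 2.213 ppm.
FC to add: 2.213 − 0.3 = 1.913 mg/L as Cl₂.
Cl₂ equivalent: 1.913 mg/L × 446,630 L = 854.6 g.
Product at 58.6% available Cl: 854.6 / 0.586 = 1458 g.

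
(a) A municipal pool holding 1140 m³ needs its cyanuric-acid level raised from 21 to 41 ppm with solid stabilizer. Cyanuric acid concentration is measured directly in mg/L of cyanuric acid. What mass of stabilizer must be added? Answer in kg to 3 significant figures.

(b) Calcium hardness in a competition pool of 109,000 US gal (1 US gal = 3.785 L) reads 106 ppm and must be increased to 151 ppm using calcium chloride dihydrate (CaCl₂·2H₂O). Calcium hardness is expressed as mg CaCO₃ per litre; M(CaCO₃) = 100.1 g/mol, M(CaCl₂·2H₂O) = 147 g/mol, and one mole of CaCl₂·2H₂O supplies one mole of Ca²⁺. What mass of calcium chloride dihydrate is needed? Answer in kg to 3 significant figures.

(a) Volume: 1140 m³ = 1,140,000 L.
(a) CYA to add: (41 − 21) = 20 mg/L × 1,140,000 L = 22,800 g cyanuric acid.

(b) Volume: 109,000 US gal × 3.785 L/gal = 412,565 L.
(b) Hardness to add: (151 − 106) = 45 mg/L as CaCO₃ × 412,565 L = 18,570 g as CaCO₃.
(b) Moles of Ca²⁺ (1 mol Ca²⁺ ≡ 1 mol CaCO₃): 18,570 / 100.1 g/mol = 185.5 mol.
(b) Mass of CaCl₂·2H₂O: 185.5 × 147 = 27,260 g.

(a) 22.8 kg; (b) 27.3 kg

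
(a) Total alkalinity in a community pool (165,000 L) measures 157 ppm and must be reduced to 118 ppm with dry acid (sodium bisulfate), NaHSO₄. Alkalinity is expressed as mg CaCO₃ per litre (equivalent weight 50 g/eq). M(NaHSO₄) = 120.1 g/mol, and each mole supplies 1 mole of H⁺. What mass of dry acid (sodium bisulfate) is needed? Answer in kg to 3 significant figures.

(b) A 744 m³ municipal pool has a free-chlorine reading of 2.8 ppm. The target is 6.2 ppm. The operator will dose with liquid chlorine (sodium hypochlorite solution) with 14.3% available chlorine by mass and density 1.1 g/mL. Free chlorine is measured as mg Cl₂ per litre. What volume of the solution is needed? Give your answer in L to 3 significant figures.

(a) Alkalinity to neutralize: (157 − 118) = 39 mg/L as CaCO₃ × 165,000 L = 6435 g as CaCO₃.
(a) Equivalents of H⁺ required: 6435 ÷ 50 g/eq = 128.7 eq = 128.7 mol NaHSO₄.
(a) Mass of NaHSO₄: 128.7 × 120.1 = 15,460 g.

(b) Volume: 744 m³ = 744,000 L.
(b) Chlorine deficit: 6.2 − 2.8 = 3.4 ppm = 3.4 mg/L as Cl₂.
(b) Cl₂ equivalent needed: 3.4 mg/L × 744,000 L = 2,530,000 mg = 2530 g.
(b) Product at 14.3% available chlorine: 2530 / 0.143 = 17,690 g.
(b) Volume at density 1.1 g/mL: 17,690 g ÷ 1.1 g/mL = 16,080 mL.

(a) 15.5 kg; (b) 16.1 L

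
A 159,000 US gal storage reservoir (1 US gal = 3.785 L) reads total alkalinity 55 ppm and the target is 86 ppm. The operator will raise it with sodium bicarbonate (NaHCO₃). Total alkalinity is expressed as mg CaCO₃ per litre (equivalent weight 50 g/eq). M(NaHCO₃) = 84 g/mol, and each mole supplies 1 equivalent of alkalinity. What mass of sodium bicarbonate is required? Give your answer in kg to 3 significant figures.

31.3 kg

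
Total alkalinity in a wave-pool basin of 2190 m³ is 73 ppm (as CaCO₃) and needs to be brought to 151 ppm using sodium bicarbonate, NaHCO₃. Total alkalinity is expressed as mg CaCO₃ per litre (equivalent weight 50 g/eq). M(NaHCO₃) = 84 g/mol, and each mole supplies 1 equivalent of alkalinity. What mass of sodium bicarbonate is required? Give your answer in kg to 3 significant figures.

287 kg

Volume: 2190 m³ = 2,190,000 L.
Alkalinity to add: (151 − 73) = 78 mg/L as CaCO₃ × 2,190,000 L = 170,800 g as CaCO₃.
Equivalents: 170,800 g ÷ 50 g/eq = 3416 eq.
NaHCO₃ supplies 1 eq per mole → 3416 mol.
Mass: 3416 mol × 84 g/mol = 287,000 g.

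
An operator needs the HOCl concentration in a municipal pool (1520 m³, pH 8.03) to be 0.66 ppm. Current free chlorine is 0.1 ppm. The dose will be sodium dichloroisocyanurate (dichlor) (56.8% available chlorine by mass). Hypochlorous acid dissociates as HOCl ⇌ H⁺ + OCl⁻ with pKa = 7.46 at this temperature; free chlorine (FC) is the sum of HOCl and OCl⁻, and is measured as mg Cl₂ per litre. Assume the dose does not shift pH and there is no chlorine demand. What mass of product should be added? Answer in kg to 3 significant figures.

8.06 kg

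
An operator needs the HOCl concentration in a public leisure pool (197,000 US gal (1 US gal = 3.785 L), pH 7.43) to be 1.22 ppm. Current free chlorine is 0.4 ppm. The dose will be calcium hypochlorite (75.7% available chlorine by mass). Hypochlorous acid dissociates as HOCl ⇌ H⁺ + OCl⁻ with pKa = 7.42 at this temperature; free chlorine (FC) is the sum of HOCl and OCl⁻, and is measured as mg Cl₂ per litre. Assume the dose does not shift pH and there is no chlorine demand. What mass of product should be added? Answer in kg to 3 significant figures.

2.04 kg

Volume: 197,000 US gal × 3.785 L/gal = 745,645 L.
[OCl⁻]/[HOCl] = 10^(pH − pKa) = 10^(7.43 − 7.42) = 1.023; fraction as HOCl = 1/(1 + 1.023) = 0.4942.
Free chlorine required for 1.22 ppm HOCl: 1.22 / 0.4942 = 2.468 ppm.
FC to add: 2.468 − 0.4 = 2.068 mg/L as Cl₂.
Cl₂ equivalent: 2.068 mg/L × 745,645 L = 1542 g.
Product at 75.7% available Cl: 1542 / 0.757 = 2037 g.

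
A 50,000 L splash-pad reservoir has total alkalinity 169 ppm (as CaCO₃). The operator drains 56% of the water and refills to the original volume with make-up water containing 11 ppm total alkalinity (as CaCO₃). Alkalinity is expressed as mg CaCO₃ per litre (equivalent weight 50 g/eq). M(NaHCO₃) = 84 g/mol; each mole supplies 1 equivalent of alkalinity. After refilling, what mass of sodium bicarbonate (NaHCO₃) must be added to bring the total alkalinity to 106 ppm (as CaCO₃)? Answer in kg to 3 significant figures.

2.14 kg

After draining 56% and refilling: 169 × 0.44 + 11 × 0.56 = 80.52 ppm.
Deficit to target: 106 − 80.52 = 25.48 mg/L.
As CaCO₃: 25.48 mg/L × 50,000 L = 1274 g; ÷ 50 g/eq ÷ 1 = 25.48 mol NaHCO₃.
Mass: 25.48 × 84 = 2140 g.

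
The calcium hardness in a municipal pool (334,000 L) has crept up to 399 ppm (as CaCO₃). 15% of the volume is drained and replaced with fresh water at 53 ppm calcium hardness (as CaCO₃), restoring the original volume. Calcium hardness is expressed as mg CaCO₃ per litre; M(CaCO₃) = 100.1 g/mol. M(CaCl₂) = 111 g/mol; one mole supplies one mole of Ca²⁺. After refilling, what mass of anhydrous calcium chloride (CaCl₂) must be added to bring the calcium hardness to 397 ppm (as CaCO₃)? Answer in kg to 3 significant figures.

After draining 15% and refilling: 399 × 0.85 + 53 × 0.15 = 347.1 ppm.
Deficit to target: 397 − 347.1 = 49.9 mg/L.
As CaCO₃: 49.9 mg/L × 334,000 L = 16,670 g; ÷ 100.1 = 166.5 mol Ca²⁺.
Mass: 166.5 × 111 = 18,480 g.

18.5 kg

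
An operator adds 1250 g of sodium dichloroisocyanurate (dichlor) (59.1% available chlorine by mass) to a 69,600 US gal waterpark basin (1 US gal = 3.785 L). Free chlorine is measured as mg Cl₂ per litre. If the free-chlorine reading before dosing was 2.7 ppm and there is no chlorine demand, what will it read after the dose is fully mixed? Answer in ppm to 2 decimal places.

Volume: 69,600 US gal × 3.785 L/gal = 263,436 L.
Available chlorine delivered: 1250 g × 0.591 = 738.8 g as Cl₂.
Concentration rise: 738.8 g / 263,436 L = 2.804 mg/L = 2.80 ppm.
Final FC: 2.7 + 2.80 = 5.50 ppm.

5.50 ppm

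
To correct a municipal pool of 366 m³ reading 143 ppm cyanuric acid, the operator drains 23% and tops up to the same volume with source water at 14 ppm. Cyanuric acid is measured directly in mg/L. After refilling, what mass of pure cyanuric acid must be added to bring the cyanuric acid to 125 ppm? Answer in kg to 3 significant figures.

Volume: 366 m³ = 366,000 L.
After draining 23% and refilling: 143 × 0.77 + 14 × 0.23 = 113.33 ppm.
Deficit to target: 125 − 113.33 = 11.67 mg/L.
Mass: 11.67 mg/L × 366,000 L = 4271 g cyanuric acid.

4.27 kg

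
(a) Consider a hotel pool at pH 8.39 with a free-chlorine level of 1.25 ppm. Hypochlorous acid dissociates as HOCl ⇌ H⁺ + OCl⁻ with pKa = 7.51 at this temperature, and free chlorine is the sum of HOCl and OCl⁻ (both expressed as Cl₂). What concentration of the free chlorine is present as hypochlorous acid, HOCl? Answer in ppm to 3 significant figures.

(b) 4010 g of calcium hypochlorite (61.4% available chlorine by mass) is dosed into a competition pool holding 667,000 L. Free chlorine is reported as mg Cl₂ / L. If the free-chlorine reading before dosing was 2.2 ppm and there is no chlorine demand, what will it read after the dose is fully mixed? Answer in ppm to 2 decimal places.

(a) [OCl⁻]/[HOCl] = 10^(pH − pKa) = 10^(8.39 − 7.51) = 10^0.88 = 7.586.
(a) Fraction as HOCl = 1 / (1 + 7.586) = 0.1165.
(a) HOCl = 0.1165 × 1.25 ppm = 0.1456 ppm.

(b) Available chlorine delivered: 4010 g × 0.614 = 2462 g as Cl₂.
(b) Concentration rise: 2462 g / 667,000 L = 3.691 mg/L = 3.69 ppm.
(b) Final FC: 2.2 + 3.69 = 5.89 ppm.

(a) 0.146 ppm; (b) 5.89 ppm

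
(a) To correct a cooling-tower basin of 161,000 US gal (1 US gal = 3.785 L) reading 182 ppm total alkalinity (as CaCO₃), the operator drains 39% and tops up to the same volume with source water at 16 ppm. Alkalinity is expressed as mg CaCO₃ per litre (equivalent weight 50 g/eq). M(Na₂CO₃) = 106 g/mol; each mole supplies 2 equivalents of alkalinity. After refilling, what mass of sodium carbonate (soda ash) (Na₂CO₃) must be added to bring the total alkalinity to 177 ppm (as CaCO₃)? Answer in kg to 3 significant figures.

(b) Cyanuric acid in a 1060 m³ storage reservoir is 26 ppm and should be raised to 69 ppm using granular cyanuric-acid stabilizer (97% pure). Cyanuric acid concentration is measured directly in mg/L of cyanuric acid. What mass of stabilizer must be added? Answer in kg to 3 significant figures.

(a) 38.6 kg; (b) 47.0 kg

(a) Volume: 161,000 US gal × 3.785 L/gal = 609,385 L.
(a) After draining 39% and refilling: 182 × 0.61 + 16 × 0.39 = 117.26 ppm.
(a) Deficit to target: 177 − 117.26 = 59.74 mg/L.
(a) As CaCO₃: 59.74 mg/L × 609,385 L = 36,400 g; ÷ 50 g/eq ÷ 2 = 364 mol Na₂CO₃.
(a) Mass: 364 × 106 = 38,590 g.

(b) Volume: 1060 m³ = 1,060,000 L.
(b) CYA to add: (69 − 26) = 43 mg/L × 1,060,000 L = 45,580 g cyanuric acid.
(b) At 97% purity: 45,580 / 0.97 = 46,990 g product.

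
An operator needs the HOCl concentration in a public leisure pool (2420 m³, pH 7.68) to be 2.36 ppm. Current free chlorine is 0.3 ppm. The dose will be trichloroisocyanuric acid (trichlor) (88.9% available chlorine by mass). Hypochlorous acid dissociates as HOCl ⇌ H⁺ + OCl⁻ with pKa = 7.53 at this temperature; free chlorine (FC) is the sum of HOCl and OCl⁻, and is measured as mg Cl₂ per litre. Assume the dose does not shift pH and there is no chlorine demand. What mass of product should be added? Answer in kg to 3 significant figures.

Volume: 2420 m³ = 2,420,000 L.
[OCl⁻]/[HOCl] = 10^(pH − pKa) = 10^(7.68 − 7.53) = 1.413; fraction as HOCl = 1/(1 + 1.413) = 0.4145.
Free chlorine required for 2.36 ppm HOCl: 2.36 / 0.4145 = 5.694 ppm.
FC to add: 5.694 − 0.3 = 5.394 mg/L as Cl₂.
Cl₂ equivalent: 5.394 mg/L × 2,420,000 L = 13,050 g.
Product at 88.9% available Cl: 13,050 / 0.889 = 14,680 g.

14.7 kg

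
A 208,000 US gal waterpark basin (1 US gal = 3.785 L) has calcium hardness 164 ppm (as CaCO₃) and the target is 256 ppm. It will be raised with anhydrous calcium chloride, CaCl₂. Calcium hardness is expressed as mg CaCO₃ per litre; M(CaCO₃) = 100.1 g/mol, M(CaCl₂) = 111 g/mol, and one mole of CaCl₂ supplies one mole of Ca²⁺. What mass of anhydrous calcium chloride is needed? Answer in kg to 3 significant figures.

80.3 kg

Volume: 208,000 US gal × 3.785 L/gal = 787,280 L.
Hardness to add: (256 − 164) = 92 mg/L as CaCO₃ × 787,280 L = 72,430 g as CaCO₃.
Moles of Ca²⁺ (1 mol Ca²⁺ ≡ 1 mol CaCO₃): 72,430 / 100.1 g/mol = 723.6 mol.
Mass of CaCl₂: 723.6 × 111 = 80,320 g.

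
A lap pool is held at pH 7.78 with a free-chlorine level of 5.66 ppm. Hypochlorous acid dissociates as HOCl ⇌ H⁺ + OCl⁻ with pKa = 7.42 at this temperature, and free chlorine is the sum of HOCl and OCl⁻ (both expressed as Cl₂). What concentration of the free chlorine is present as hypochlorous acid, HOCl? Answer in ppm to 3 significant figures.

1.72 ppm

[OCl⁻]/[HOCl] = 10^(pH − pKa) = 10^(7.78 − 7.42) = 10^0.36 = 2.291.
Fraction as HOCl = 1 / (1 + 2.291) = 0.3039.
HOCl = 0.3039 × 5.66 ppm = 1.72 ppm.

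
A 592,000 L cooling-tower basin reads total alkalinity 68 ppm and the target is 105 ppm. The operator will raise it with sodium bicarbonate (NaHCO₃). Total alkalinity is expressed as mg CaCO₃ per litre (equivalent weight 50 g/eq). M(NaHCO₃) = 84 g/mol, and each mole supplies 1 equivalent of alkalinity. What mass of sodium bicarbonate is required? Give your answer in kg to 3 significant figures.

Alkalinity to add: (105 − 68) = 37 mg/L as CaCO₃ × 592,000 L = 21,900 g as CaCO₃.
Equivalents: 21,900 g ÷ 50 g/eq = 438.1 eq.
NaHCO₃ supplies 1 eq per mole → 438.1 mol.
Mass: 438.1 mol × 84 g/mol = 36,800 g.

36.8 kg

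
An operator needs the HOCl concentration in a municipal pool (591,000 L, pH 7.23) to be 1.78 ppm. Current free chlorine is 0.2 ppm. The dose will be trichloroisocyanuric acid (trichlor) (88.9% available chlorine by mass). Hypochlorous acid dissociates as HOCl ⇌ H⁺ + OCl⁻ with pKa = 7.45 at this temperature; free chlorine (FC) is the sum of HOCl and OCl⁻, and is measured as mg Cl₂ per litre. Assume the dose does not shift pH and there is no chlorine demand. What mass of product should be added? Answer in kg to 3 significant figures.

[OCl⁻]/[HOCl] = 10^(pH − pKa) = 10^(7.23 − 7.45) = 0.6026; fraction as HOCl = 1/(1 + 0.6026) = 0.624.
Free chlorine required for 1.78 ppm HOCl: 1.78 / 0.624 = 2.853 ppm.
FC to add: 2.853 − 0.2 = 2.653 mg/L as Cl₂.
Cl₂ equivalent: 2.653 mg/L × 591,000 L = 1568 g.
Product at 88.9% available Cl: 1568 / 0.889 = 1763 g.

1.76 kg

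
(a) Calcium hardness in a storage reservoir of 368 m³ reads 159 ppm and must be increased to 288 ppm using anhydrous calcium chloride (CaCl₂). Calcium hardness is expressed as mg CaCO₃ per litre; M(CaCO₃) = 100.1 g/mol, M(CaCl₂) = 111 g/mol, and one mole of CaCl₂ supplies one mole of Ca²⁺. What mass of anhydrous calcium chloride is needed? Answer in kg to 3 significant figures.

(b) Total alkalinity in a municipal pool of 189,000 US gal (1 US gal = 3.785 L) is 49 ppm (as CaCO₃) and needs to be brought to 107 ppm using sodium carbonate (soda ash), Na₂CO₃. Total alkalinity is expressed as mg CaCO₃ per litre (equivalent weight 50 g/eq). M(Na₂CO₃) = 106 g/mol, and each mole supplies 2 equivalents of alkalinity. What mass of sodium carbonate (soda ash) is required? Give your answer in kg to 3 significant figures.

(a) Volume: 368 m³ = 368,000 L.
(a) Hardness to add: (288 − 159) = 129 mg/L as CaCO₃ × 368,000 L = 47,470 g as CaCO₃.
(a) Moles of Ca²⁺ (1 mol Ca²⁺ ≡ 1 mol CaCO₃): 47,470 / 100.1 g/mol = 474.2 mol.
(a) Mass of CaCl₂: 474.2 × 111 = 52,640 g.

(b) Volume: 189,000 US gal × 3.785 L/gal = 715,365 L.
(b) Alkalinity to add: (107 − 49) = 58 mg/L as CaCO₃ × 715,365 L = 41,490 g as CaCO₃.
(b) Equivalents: 41,490 g ÷ 50 g/eq = 829.8 eq.
(b) Each mole of Na₂CO₃ supplies 2 eq, so 829.8 / 2 = 414.9 mol.
(b) Mass: 414.9 mol × 106 g/mol = 43,980 g.

(a) 52.6 kg; (b) 44.0 kg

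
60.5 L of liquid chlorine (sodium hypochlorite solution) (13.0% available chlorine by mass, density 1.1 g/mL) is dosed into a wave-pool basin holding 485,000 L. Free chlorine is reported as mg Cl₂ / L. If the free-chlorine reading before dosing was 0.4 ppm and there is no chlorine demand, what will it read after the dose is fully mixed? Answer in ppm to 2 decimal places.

Mass of solution: 60.5 L × 1000 mL/L × 1.1 g/mL = 66,550 g.
Available chlorine delivered: 66,550 g × 0.13 = 8652 g as Cl₂.
Concentration rise: 8652 g / 485,000 L = 17.84 mg/L = 17.84 ppm.
Final FC: 0.4 + 17.84 = 18.24 ppm.

18.24 ppm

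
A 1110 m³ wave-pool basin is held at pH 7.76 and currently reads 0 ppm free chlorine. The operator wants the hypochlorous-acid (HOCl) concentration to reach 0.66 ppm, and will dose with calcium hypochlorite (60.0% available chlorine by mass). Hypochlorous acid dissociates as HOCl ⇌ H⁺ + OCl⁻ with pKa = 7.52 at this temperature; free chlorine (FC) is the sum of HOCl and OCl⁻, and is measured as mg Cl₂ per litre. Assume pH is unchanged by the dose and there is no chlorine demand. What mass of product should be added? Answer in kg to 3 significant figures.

Volume: 1110 m³ = 1,110,000 L.
[OCl⁻]/[HOCl] = 10^(pH − pKa) = 10^(7.76 − 7.52) = 1.738; fraction as HOCl = 1/(1 + 1.738) = 0.3653.
Free chlorine required for 0.66 ppm HOCl: 0.66 / 0.3653 = 1.807 ppm.
FC to add: 1.807 − 0 = 1.807 mg/L as Cl₂.
Cl₂ equivalent: 1.807 mg/L × 1,110,000 L = 2006 g.
Product at 60.0% available Cl: 2006 / 0.6 = 3343 g.

3.34 kg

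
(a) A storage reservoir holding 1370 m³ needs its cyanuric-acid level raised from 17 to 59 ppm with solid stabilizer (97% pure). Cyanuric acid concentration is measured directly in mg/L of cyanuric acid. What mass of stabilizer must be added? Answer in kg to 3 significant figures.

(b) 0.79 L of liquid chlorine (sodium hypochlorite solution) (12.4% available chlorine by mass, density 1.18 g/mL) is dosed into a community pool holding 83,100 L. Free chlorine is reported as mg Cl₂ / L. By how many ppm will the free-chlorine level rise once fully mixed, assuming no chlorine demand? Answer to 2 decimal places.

(a) Volume: 1370 m³ = 1,370,000 L.
(a) CYA to add: (59 − 17) = 42 mg/L × 1,370,000 L = 57,540 g cyanuric acid.
(a) At 97% purity: 57,540 / 0.97 = 59,320 g product.

(b) Mass of solution: 0.79 L × 1000 mL/L × 1.18 g/mL = 932.2 g.
(b) Available chlorine delivered: 932.2 g × 0.124 = 115.6 g as Cl₂.
(b) Concentration rise: 115.6 g / 83,100 L = 1.391 mg/L = 1.39 ppm.

(a) 59.3 kg; (b) 1.39 ppm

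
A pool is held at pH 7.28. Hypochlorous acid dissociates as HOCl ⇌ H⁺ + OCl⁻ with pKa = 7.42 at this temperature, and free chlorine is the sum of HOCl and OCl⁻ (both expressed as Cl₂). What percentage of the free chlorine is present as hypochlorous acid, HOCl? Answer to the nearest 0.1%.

[OCl⁻]/[HOCl] = 10^(pH − pKa) = 10^(7.28 − 7.42) = 10^-0.14 = 0.7244.
Fraction as HOCl = 1 / (1 + 0.7244) = 0.5799.

58.0%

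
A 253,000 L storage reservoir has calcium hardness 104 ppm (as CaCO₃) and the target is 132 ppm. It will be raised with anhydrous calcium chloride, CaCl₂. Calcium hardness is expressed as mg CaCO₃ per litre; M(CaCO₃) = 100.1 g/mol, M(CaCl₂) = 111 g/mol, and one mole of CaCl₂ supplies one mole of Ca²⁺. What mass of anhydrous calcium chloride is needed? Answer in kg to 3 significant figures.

Hardness to add: (132 − 104) = 28 mg/L as CaCO₃ × 253,000 L = 7084 g as CaCO₃.
Moles of Ca²⁺ (1 mol Ca²⁺ ≡ 1 mol CaCO₃): 7084 / 100.1 g/mol = 70.77 mol.
Mass of CaCl₂: 70.77 × 111 = 7855 g.

7.86 kg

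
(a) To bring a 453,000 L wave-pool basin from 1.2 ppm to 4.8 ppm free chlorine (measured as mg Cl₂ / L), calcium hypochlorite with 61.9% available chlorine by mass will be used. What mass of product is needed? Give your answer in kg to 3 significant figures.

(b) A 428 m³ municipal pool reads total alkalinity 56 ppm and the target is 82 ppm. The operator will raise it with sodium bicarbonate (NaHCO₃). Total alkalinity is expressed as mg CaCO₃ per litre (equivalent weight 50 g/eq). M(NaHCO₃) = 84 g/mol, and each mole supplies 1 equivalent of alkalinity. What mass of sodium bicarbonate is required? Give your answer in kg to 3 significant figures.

(a) Chlorine deficit: 4.8 − 1.2 = 3.6 ppm = 3.6 mg/L as Cl₂.
(a) Cl₂ equivalent needed: 3.6 mg/L × 453,000 L = 1,631,000 mg = 1631 g.
(a) Product at 61.9% available chlorine: 1631 / 0.619 = 2635 g.

(b) Volume: 428 m³ = 428,000 L.
(b) Alkalinity to add: (82 − 56) = 26 mg/L as CaCO₃ × 428,000 L = 11,130 g as CaCO₃.
(b) Equivalents: 11,130 g ÷ 50 g/eq = 222.6 eq.
(b) NaHCO₃ supplies 1 eq per mole → 222.6 mol.
(b) Mass: 222.6 mol × 84 g/mol = 18,700 g.

(a) 2.63 kg; (b) 18.7 kg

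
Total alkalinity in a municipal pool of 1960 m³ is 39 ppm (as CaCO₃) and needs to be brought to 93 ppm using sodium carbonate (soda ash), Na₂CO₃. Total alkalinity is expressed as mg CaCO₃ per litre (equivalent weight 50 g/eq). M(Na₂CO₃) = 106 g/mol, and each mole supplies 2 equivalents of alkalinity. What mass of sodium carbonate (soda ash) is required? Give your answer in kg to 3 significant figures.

112 kg

Volume: 1960 m³ = 1,960,000 L.
Alkalinity to add: (93 − 39) = 54 mg/L as CaCO₃ × 1,960,000 L = 105,800 g as CaCO₃.
Equivalents: 105,800 g ÷ 50 g/eq = 2117 eq.
Each mole of Na₂CO₃ supplies 2 eq, so 2117 / 2 = 1058 mol.
Mass: 1058 mol × 106 g/mol = 112,200 g.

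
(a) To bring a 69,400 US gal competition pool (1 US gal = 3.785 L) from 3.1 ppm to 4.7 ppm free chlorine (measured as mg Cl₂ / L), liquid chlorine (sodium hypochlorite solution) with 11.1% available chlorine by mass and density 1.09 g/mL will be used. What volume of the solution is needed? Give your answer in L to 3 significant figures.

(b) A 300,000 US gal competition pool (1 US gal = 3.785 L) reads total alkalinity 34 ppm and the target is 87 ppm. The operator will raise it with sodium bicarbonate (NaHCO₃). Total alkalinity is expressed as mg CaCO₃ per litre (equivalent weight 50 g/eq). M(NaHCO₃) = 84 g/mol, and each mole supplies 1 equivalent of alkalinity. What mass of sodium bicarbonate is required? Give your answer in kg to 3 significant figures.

(a) 3.47 L; (b) 101 kg

(a) Volume: 69,400 US gal × 3.785 L/gal = 262,679 L.
(a) Chlorine deficit: 4.7 − 3.1 = 1.6 ppm = 1.6 mg/L as Cl₂.
(a) Cl₂ equivalent needed: 1.6 mg/L × 262,679 L = 420,300 mg = 420.3 g.
(a) Product at 11.1% available chlorine: 420.3 / 0.111 = 3786 g.
(a) Volume at density 1.09 g/mL: 3786 g ÷ 1.09 g/mL = 3474 mL.

(b) Volume: 300,000 US gal × 3.785 L/gal = 1,135,500 L.
(b) Alkalinity to add: (87 − 34) = 53 mg/L as CaCO₃ × 1,135,500 L = 60,180 g as CaCO₃.
(b) Equivalents: 60,180 g ÷ 50 g/eq = 1204 eq.
(b) NaHCO₃ supplies 1 eq per mole → 1204 mol.
(b) Mass: 1204 mol × 84 g/mol = 101,100 g.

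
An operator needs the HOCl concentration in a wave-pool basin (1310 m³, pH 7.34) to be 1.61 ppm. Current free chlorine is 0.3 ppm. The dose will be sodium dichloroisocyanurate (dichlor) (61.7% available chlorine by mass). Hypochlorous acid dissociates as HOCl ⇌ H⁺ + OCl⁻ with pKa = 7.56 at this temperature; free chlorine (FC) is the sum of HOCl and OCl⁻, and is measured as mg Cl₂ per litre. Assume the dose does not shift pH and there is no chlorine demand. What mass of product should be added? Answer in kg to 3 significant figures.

Volume: 1310 m³ = 1,310,000 L.
[OCl⁻]/[HOCl] = 10^(pH − pKa) = 10^(7.34 − 7.56) = 0.6026; fraction as HOCl = 1/(1 + 0.6026) = 0.624.
Free chlorine required for 1.61 ppm HOCl: 1.61 / 0.624 = 2.58 ppm.
FC to add: 2.58 − 0.3 = 2.28 mg/L as Cl₂.
Cl₂ equivalent: 2.28 mg/L × 1,310,000 L = 2987 g.
Product at 61.7% available Cl: 2987 / 0.617 = 4841 g.

4.84 kg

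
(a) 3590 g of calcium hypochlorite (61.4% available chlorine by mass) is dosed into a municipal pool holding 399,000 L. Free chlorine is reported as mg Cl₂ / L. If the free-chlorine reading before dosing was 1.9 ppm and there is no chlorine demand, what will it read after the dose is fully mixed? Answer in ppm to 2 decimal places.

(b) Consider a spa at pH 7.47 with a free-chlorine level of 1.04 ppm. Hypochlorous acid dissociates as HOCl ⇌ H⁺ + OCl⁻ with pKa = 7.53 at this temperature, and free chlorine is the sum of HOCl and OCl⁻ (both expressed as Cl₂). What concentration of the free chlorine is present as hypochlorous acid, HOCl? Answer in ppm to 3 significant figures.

(a) Available chlorine delivered: 3590 g × 0.614 = 2204 g as Cl₂.
(a) Concentration rise: 2204 g / 399,000 L = 5.524 mg/L = 5.52 ppm.
(a) Final FC: 1.9 + 5.52 = 7.42 ppm.

(b) [OCl⁻]/[HOCl] = 10^(pH − pKa) = 10^(7.47 − 7.53) = 10^-0.06 = 0.871.
(b) Fraction as HOCl = 1 / (1 + 0.871) = 0.5345.
(b) HOCl = 0.5345 × 1.04 ppm = 0.5559 ppm.

(a) 7.42 ppm; (b) 0.556 ppm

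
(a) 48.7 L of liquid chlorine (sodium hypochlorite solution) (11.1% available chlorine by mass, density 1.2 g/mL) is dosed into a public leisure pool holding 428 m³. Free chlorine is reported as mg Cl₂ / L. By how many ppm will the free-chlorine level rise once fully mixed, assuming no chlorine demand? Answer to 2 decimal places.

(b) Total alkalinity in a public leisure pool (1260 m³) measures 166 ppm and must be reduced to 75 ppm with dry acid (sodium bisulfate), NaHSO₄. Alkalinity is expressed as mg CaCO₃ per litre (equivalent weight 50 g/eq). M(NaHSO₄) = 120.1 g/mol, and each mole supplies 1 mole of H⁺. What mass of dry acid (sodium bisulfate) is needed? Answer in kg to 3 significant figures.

(a) Volume: 428 m³ = 428,000 L.
(a) Mass of solution: 48.7 L × 1000 mL/L × 1.2 g/mL = 58,440 g.
(a) Available chlorine delivered: 58,440 g × 0.111 = 6487 g as Cl₂.
(a) Concentration rise: 6487 g / 428,000 L = 15.16 mg/L = 15.16 ppm.

(b) Volume: 1260 m³ = 1,260,000 L.
(b) Alkalinity to neutralize: (166 − 75) = 91 mg/L as CaCO₃ × 1,260,000 L = 114,700 g as CaCO₃.
(b) Equivalents of H⁺ required: 114,700 ÷ 50 g/eq = 2293 eq = 2293 mol NaHSO₄.
(b) Mass of NaHSO₄: 2293 × 120.1 = 275,400 g.

(a) 15.16 ppm; (b) 275 kg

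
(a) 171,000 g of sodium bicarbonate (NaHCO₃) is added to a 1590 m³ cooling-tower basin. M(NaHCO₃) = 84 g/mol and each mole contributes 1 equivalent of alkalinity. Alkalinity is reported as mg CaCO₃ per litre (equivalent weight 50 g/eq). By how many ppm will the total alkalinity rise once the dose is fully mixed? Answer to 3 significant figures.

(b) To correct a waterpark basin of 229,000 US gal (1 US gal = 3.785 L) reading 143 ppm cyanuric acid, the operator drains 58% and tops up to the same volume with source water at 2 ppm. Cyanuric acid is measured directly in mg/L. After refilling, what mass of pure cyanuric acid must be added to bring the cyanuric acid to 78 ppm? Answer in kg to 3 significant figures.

(a) 64.0 ppm; (b) 14.5 kg

(a) Volume: 1590 m³ = 1,590,000 L.
(a) Moles of NaHCO₃: 171,000 g ÷ 84 g/mol = 2036 mol → 2036 eq of alkalinity.
(a) As CaCO₃: 2036 eq × 50 g/eq = 101,800 g.
(a) Rise: 101,800 g / 1,590,000 L × 1000 = 64.02 mg/L.

(b) Volume: 229,000 US gal × 3.785 L/gal = 866,765 L.
(b) After draining 58% and refilling: 143 × 0.42 + 2 × 0.58 = 61.22 ppm.
(b) Deficit to target: 78 − 61.22 = 16.78 mg/L.
(b) Mass: 16.78 mg/L × 866,765 L = 14,540 g cyanuric acid.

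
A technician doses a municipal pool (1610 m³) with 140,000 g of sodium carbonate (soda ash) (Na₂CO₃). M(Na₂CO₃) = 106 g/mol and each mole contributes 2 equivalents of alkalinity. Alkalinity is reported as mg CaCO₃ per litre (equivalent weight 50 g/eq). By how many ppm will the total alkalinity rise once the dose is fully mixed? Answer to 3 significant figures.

Volume: 1610 m³ = 1,610,000 L.
Moles of Na₂CO₃: 140,000 g ÷ 106 g/mol = 1321 mol → 2642 eq of alkalinity.
As CaCO₃: 2642 eq × 50 g/eq = 132,100 g.
Rise: 132,100 g / 1,610,000 L × 1000 = 82.03 mg/L.

82.0 ppm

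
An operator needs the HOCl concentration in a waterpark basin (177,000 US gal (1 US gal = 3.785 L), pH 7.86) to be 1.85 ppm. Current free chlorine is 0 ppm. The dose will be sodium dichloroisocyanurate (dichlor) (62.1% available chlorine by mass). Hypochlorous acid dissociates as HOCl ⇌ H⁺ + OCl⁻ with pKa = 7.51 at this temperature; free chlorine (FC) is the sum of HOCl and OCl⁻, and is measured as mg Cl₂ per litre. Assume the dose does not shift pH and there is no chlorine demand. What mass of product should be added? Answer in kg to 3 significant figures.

Volume: 177,000 US gal × 3.785 L/gal = 669,945 L.
[OCl⁻]/[HOCl] = 10^(pH − pKa) = 10^(7.86 − 7.51) = 2.239; fraction as HOCl = 1/(1 + 2.239) = 0.3088.
Free chlorine required for 1.85 ppm HOCl: 1.85 / 0.3088 = 5.992 ppm.
FC to add: 5.992 − 0 = 5.992 mg/L as Cl₂.
Cl₂ equivalent: 5.992 mg/L × 669,945 L = 4014 g.
Product at 62.1% available Cl: 4014 / 0.621 = 6464 g.

6.46 kg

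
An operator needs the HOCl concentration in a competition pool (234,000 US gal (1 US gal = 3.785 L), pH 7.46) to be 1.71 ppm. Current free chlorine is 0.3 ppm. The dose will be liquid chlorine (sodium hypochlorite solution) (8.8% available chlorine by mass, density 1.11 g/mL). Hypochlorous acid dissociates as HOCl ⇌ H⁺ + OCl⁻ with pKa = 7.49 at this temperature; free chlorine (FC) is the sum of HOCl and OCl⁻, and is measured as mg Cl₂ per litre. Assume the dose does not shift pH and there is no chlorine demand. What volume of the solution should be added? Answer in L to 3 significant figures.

27.3 L

Volume: 234,000 US gal × 3.785 L/gal = 885,690 L.
[OCl⁻]/[HOCl] = 10^(pH − pKa) = 10^(7.46 − 7.49) = 0.9333; fraction as HOCl = 1/(1 + 0.9333) = 0.5173.
Free chlorine required for 1.71 ppm HOCl: 1.71 / 0.5173 = 3.306 ppm.
FC to add: 3.306 − 0.3 = 3.006 mg/L as Cl₂.
Cl₂ equivalent: 3.006 mg/L × 885,690 L = 2662 g.
Product at 8.8% available Cl: 2662 / 0.088 = 30,250 g.
Volume: 30,250 g ÷ 1.11 g/mL = 27,250 mL.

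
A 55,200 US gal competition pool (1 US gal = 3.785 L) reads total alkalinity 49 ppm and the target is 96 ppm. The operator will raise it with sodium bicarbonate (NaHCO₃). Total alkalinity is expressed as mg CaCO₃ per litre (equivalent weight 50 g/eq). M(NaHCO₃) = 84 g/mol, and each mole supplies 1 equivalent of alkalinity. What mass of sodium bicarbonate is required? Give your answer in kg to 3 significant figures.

Volume: 55,200 US gal × 3.785 L/gal = 208,932 L.
Alkalinity to add: (96 − 49) = 47 mg/L as CaCO₃ × 208,932 L = 9820 g as CaCO₃.
Equivalents: 9820 g ÷ 50 g/eq = 196.4 eq.
NaHCO₃ supplies 1 eq per mole → 196.4 mol.
Mass: 196.4 mol × 84 g/mol = 16,500 g.

16.5 kg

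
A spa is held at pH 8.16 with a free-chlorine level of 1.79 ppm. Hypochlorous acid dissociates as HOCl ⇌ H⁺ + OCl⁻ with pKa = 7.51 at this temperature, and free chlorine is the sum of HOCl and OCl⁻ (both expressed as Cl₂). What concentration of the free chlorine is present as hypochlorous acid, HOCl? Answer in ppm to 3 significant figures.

0.327 ppm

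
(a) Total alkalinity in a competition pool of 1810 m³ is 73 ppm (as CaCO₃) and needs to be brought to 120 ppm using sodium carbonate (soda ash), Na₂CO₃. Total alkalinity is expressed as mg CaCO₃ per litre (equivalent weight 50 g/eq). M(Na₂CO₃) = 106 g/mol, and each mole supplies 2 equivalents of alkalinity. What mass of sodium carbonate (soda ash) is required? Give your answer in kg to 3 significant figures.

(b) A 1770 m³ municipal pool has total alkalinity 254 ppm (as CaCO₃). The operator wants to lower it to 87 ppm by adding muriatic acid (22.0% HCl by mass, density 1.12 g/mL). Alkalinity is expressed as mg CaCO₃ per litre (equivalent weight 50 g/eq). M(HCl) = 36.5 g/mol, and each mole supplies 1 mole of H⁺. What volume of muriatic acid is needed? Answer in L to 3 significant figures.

(a) 90.2 kg; (b) 876 L

(a) Volume: 1810 m³ = 1,810,000 L.
(a) Alkalinity to add: (120 − 73) = 47 mg/L as CaCO₃ × 1,810,000 L = 85,070 g as CaCO₃.
(a) Equivalents: 85,070 g ÷ 50 g/eq = 1701 eq.
(a) Each mole of Na₂CO₃ supplies 2 eq, so 1701 / 2 = 850.7 mol.
(a) Mass: 850.7 mol × 106 g/mol = 90,170 g.

(b) Volume: 1770 m³ = 1,770,000 L.
(b) Alkalinity to neutralize: (254 − 87) = 167 mg/L as CaCO₃ × 1,770,000 L = 295,600 g as CaCO₃.
(b) Equivalents of H⁺ required: 295,600 ÷ 50 g/eq = 5912 eq = 5912 mol HCl.
(b) Mass of HCl: 5912 × 36.5 = 215,800 g.
(b) Mass of 22.0% solution: 215,800 / 0.22 = 980,800 g.
(b) Volume: 980,800 g ÷ 1.12 g/mL = 875,700 mL.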